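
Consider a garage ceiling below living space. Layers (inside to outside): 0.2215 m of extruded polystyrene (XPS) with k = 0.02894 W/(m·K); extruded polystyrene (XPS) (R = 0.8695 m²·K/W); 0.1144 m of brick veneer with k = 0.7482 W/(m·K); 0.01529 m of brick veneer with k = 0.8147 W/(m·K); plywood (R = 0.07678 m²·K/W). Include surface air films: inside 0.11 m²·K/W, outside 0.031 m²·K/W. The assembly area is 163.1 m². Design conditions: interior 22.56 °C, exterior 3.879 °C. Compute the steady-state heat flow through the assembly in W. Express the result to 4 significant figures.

341.9 W

0.2215/0.02894 = 7.6538
0.1144/0.7482 = 0.1529
0.01529/0.8147 = 0.018768
R_total = 0.11 + 7.6538 + 0.8695 + 0.1529 + 0.018768 + 0.07678 + 0.031 = 8.9127 m²·K/W
Q = A·ΔT/R = 163.1 × (22.56 − 3.879) / 8.9127 = 341.86 W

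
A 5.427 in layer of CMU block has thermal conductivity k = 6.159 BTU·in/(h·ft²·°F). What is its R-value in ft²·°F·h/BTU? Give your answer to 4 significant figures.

0.8811 ft²·°F·h/BTU

R = L/k = 5.427/6.159 = 0.88115 ft²·°F·h/BTU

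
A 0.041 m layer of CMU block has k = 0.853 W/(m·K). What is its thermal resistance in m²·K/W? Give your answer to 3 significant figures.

0.0481 m²·K/W

R = L/k = 0.041/0.853 = 0.04807 m²·K/W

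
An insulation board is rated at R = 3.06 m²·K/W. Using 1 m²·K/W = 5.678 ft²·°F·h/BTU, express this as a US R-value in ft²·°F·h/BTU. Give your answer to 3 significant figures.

17.4 ft²·°F·h/BTU

R_US = 3.06 × 5.678 = 17.37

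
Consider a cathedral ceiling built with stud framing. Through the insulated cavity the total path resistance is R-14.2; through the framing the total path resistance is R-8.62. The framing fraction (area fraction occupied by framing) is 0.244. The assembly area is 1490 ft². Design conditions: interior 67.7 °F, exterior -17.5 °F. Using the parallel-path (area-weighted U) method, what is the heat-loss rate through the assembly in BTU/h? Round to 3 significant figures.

U_eff = 0.756/14.2 + 0.244/8.62 = 0.05324 + 0.02831 = 0.08155
R_eff = 1/U_eff = 12.26 ft²·°F·h/BTU
Q = 1490 × (67.7 − (-17.5)) / 12.26 = 10350 BTU/h

10400 BTU/h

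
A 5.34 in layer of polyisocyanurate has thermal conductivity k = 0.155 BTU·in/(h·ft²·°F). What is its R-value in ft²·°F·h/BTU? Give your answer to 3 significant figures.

34.5 ft²·°F·h/BTU

R = L/k = 5.34/0.155 = 34.45 ft²·°F·h/BTU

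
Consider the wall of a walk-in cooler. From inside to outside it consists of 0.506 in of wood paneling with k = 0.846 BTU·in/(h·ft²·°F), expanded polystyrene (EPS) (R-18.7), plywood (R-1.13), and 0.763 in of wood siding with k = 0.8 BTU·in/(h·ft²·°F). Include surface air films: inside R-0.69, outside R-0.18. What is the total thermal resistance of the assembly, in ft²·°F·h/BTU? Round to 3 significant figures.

0.506/0.846 = 0.5981
0.763/0.8 = 0.9537
R_total = 0.69 + 0.5981 + 18.7 + 1.13 + 0.9537 + 0.18 = 22.25 ft²·°F·h/BTU

22.3 ft²·°F·h/BTU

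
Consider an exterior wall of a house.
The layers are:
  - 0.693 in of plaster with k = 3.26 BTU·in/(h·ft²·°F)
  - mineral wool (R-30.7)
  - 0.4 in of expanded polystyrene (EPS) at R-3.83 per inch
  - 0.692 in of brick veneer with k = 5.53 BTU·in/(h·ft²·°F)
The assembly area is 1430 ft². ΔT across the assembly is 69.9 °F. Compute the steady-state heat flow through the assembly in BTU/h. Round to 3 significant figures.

3070 BTU/h

0.693/3.26 = 0.2126
0.4 × 3.83 = 1.532
0.692/5.53 = 0.1251
R_total = 0.2126 + 30.7 + 1.532 + 0.1251 = 32.57 ft²·°F·h/BTU
Q = A·ΔT/R = 1430 × 69.9 / 32.57 = 3069 BTU/h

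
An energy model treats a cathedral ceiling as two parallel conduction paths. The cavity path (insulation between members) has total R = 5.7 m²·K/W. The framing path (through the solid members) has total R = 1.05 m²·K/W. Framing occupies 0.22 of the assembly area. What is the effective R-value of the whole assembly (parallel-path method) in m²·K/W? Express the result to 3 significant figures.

U_eff = 0.78/5.7 + 0.22/1.05 = 0.1368 + 0.2095 = 0.3464
R_eff = 1/U_eff = 2.887 m²·K/W

2.89 m²·K/W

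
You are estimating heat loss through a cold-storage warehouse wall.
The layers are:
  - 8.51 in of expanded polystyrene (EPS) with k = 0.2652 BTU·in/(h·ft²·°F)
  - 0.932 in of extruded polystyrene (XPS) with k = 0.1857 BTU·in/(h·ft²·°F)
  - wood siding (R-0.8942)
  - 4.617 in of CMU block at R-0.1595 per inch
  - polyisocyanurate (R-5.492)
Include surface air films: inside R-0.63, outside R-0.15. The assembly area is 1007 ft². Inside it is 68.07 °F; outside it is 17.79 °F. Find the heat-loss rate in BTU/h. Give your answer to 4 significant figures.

8.51/0.2652 = 32.089
0.932/0.1857 = 5.0188
4.617 × 0.1595 = 0.73641
R_total = 0.63 + 32.089 + 5.0188 + 0.8942 + 0.73641 + 5.492 + 0.15 = 45.01 ft²·°F·h/BTU
Q = A·ΔT/R = 1007 × (68.07 − 17.79) / 45.01 = 1124.9 BTU/h

1125 BTU/h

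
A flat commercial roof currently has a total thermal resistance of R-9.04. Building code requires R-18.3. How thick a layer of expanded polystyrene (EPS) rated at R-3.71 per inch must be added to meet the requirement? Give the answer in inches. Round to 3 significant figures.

ΔR = 18.3 − 9.04 = 9.26 ft²·°F·h/BTU
L = ΔR / (R/in) = 9.26/3.71 = 2.496 in

2.50 in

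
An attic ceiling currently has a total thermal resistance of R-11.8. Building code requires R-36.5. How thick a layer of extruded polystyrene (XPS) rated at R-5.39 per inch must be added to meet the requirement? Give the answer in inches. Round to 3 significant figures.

4.58 in

ΔR = 36.5 − 11.8 = 24.7 ft²·°F·h/BTU
L = ΔR / (R/in) = 24.7/5.39 = 4.583 in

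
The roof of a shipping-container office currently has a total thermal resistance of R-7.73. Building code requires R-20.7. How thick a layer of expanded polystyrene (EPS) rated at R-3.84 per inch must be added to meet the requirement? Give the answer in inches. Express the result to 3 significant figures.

ΔR = 20.7 − 7.73 = 12.97 ft²·°F·h/BTU
L = ΔR / (R/in) = 12.97/3.84 = 3.378 in

3.38 in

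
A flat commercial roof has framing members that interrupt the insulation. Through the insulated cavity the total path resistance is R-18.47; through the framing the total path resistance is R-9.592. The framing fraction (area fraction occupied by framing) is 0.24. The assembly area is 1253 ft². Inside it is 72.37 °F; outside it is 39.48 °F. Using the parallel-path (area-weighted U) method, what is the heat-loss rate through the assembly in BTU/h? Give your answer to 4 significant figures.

U_eff = 0.76/18.47 + 0.24/9.592 = 0.041148 + 0.025021 = 0.066169
R_eff = 1/U_eff = 15.113 ft²·°F·h/BTU
Q = 1253 × (72.37 − 39.48) / 15.113 = 2726.9 BTU/h

2727 BTU/h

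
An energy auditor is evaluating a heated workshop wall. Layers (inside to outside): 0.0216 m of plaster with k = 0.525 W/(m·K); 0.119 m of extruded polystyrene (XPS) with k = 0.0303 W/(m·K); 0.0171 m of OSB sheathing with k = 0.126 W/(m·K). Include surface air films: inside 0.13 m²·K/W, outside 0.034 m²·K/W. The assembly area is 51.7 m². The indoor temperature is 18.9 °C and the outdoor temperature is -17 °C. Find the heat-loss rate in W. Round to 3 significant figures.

435 W

0.0216/0.525 = 0.04114
0.119/0.0303 = 3.927
0.0171/0.126 = 0.1357
R_total = 0.13 + 0.04114 + 3.927 + 0.1357 + 0.034 = 4.268 m²·K/W
Q = A·ΔT/R = 51.7 × (18.9 − (-17)) / 4.268 = 434.8 W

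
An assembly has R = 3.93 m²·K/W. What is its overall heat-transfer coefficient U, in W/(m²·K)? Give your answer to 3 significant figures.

0.254 W/(m²·K)

U = 1/R = 1/3.93 = 0.2545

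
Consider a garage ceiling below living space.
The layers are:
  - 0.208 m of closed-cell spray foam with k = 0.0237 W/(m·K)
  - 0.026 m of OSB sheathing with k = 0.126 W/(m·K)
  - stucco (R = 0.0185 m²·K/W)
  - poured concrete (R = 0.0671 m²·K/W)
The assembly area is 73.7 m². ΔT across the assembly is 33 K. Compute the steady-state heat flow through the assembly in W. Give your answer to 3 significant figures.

268 W

0.208/0.0237 = 8.776
0.026/0.126 = 0.2063
R_total = 8.776 + 0.2063 + 0.0185 + 0.0671 = 9.068 m²·K/W
Q = A·ΔT/R = 73.7 × 33 / 9.068 = 268.2 W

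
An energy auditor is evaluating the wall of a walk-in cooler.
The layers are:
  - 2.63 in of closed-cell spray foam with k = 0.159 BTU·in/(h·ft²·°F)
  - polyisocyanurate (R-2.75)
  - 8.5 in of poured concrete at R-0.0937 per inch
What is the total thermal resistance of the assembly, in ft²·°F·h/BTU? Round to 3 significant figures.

20.1 ft²·°F·h/BTU

2.63/0.159 = 16.54
8.5 × 0.0937 = 0.7965
R_total = 16.54 + 2.75 + 0.7965 = 20.09 ft²·°F·h/BTU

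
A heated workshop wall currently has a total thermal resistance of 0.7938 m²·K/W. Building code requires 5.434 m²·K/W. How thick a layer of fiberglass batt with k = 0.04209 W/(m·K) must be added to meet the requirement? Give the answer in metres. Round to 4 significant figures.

0.1953 m

ΔR = 5.434 − 0.7938 = 4.6402 m²·K/W
L = ΔR × k = 4.6402 × 0.04209 = 0.19531 m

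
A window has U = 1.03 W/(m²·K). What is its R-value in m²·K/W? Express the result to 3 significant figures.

0.971 m²·K/W

R = 1/U = 1/1.03 = 0.9709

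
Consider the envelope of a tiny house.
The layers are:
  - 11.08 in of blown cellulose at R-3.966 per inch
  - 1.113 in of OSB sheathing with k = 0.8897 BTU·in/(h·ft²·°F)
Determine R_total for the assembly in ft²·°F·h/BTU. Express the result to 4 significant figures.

11.08 × 3.966 = 43.943
1.113/0.8897 = 1.251
R_total = 43.943 + 1.251 = 45.194 ft²·°F·h/BTU

45.19 ft²·°F·h/BTU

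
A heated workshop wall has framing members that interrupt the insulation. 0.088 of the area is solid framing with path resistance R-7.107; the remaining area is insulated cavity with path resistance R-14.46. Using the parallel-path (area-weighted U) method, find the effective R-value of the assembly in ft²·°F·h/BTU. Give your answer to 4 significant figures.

U_eff = 0.912/14.46 + 0.088/7.107 = 0.063071 + 0.012382 = 0.075453
R_eff = 1/U_eff = 13.253 ft²·°F·h/BTU

13.25 ft²·°F·h/BTU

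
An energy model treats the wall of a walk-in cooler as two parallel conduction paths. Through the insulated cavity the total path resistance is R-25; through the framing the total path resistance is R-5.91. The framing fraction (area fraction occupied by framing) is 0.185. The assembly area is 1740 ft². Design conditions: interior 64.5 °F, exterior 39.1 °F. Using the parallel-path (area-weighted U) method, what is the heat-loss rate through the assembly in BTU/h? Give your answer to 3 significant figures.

2820 BTU/h

U_eff = 0.815/25 + 0.185/5.91 = 0.0326 + 0.0313 = 0.0639
R_eff = 1/U_eff = 15.65 ft²·°F·h/BTU
Q = 1740 × (64.5 − 39.1) / 15.65 = 2824 BTU/h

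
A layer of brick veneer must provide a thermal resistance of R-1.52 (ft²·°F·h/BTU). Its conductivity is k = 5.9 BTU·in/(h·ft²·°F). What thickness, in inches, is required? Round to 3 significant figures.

8.97 in

L = R × k = 1.52 × 5.9 = 8.968 in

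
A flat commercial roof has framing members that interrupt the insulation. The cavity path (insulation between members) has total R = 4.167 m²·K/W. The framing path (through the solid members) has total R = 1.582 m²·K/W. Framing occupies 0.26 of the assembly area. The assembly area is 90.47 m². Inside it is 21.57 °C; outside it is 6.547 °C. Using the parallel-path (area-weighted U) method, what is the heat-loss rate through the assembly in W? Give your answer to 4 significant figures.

U_eff = 0.74/4.167 + 0.26/1.582 = 0.17759 + 0.16435 = 0.34193
R_eff = 1/U_eff = 2.9245 m²·K/W
Q = 90.47 × (21.57 − 6.547) / 2.9245 = 464.73 W

464.7 W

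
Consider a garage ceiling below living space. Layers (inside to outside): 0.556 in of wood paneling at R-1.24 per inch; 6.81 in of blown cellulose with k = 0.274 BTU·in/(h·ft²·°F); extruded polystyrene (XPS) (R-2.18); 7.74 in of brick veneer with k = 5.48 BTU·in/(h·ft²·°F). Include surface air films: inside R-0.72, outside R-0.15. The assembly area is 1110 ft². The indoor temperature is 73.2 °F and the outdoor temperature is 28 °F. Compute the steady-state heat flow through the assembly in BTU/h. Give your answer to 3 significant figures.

1670 BTU/h

0.556 × 1.24 = 0.6894
6.81/0.274 = 24.85
7.74/5.48 = 1.412
R_total = 0.72 + 0.6894 + 24.85 + 2.18 + 1.412 + 0.15 = 30.01 ft²·°F·h/BTU
Q = A·ΔT/R = 1110 × (73.2 − 28) / 30.01 = 1672 BTU/h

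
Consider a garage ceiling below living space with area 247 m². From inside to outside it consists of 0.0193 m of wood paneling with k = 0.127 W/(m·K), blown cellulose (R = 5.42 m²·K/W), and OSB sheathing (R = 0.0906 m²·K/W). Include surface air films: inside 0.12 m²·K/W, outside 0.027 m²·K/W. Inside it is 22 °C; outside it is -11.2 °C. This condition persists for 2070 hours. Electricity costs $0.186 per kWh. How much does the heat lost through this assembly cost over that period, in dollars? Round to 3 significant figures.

543 dollars

0.0193/0.127 = 0.152
R_total = 0.12 + 0.152 + 5.42 + 0.0906 + 0.027 = 5.81 m²·K/W
Q = 247 × (22 − (-11.2)) / 5.81 = 1412 W
E = 1412 W × 2070 h / 1000 = 2922 kWh
Cost = 2922 × 0.186 = $543.5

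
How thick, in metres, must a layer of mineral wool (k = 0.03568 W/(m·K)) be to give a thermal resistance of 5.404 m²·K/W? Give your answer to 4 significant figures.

L = R·k = 5.404 × 0.03568 = 0.19281 m

0.1928 m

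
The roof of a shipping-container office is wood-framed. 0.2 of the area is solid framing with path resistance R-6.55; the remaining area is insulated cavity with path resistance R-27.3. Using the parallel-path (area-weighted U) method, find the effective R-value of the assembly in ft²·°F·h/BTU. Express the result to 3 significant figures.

16.7 ft²·°F·h/BTU

U_eff = 0.8/27.3 + 0.2/6.55 = 0.0293 + 0.03053 = 0.05984
R_eff = 1/U_eff = 16.71 ft²·°F·h/BTU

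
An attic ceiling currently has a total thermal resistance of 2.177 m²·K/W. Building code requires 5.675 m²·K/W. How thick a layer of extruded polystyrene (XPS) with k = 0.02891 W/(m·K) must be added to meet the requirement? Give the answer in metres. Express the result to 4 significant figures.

ΔR = 5.675 − 2.177 = 3.498 m²·K/W
L = ΔR × k = 3.498 × 0.02891 = 0.10113 m

0.1011 m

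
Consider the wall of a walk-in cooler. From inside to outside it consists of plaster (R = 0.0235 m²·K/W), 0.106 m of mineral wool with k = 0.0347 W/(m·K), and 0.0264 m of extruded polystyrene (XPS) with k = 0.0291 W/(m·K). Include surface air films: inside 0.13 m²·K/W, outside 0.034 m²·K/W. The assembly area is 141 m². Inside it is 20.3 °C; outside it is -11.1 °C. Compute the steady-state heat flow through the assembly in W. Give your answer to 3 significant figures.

1070 W

0.106/0.0347 = 3.055
0.0264/0.0291 = 0.9072
R_total = 0.13 + 0.0235 + 3.055 + 0.9072 + 0.034 = 4.149 m²·K/W
Q = A·ΔT/R = 141 × (20.3 − (-11.1)) / 4.149 = 1067 W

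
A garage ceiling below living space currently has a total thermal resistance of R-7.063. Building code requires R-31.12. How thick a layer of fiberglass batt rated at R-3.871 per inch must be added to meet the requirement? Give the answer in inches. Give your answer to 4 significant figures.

ΔR = 31.12 − 7.063 = 24.057 ft²·°F·h/BTU
L = ΔR / (R/in) = 24.057/3.871 = 6.2147 in

6.215 in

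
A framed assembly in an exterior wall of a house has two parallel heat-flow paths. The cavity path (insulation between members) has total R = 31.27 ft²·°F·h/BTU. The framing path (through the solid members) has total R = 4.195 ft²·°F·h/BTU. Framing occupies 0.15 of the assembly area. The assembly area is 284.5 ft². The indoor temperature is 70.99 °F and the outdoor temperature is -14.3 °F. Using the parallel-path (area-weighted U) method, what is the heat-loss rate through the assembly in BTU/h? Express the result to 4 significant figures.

1527 BTU/h

U_eff = 0.85/31.27 + 0.15/4.195 = 0.027183 + 0.035757 = 0.062939
R_eff = 1/U_eff = 15.888 ft²·°F·h/BTU
Q = 284.5 × (70.99 − (-14.3)) / 15.888 = 1527.2 BTU/h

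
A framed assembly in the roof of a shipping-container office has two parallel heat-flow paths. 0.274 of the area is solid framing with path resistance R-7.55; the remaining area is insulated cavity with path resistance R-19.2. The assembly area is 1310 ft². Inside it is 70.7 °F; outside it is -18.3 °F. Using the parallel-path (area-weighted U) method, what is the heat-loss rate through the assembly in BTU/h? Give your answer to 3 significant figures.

8640 BTU/h

U_eff = 0.726/19.2 + 0.274/7.55 = 0.03781 + 0.03629 = 0.0741
R_eff = 1/U_eff = 13.49 ft²·°F·h/BTU
Q = 1310 × (70.7 − (-18.3)) / 13.49 = 8640 BTU/h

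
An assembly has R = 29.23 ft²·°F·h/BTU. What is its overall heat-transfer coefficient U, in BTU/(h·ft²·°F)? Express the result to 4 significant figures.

U = 1/R = 1/29.23 = 0.034211

0.03421 BTU/(h·ft²·°F)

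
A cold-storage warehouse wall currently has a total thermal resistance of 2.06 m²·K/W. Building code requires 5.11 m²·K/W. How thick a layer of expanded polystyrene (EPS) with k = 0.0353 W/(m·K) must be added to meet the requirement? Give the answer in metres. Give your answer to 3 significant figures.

ΔR = 5.11 − 2.06 = 3.05 m²·K/W
L = ΔR × k = 3.05 × 0.0353 = 0.1077 m

0.108 m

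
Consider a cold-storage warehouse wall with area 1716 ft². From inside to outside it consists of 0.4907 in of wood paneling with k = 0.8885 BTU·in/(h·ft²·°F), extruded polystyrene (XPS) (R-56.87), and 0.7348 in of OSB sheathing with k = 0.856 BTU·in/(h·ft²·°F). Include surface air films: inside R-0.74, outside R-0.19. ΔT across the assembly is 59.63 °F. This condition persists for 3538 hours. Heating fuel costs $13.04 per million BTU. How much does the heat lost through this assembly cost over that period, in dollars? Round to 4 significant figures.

79.73 dollars

0.4907/0.8885 = 0.55228
0.7348/0.856 = 0.85841
R_total = 0.74 + 0.55228 + 56.87 + 0.85841 + 0.19 = 59.211 ft²·°F·h/BTU
Q = 1716 × 59.63 / 59.211 = 1728.2 BTU/h
E = 1728.2 × 3538 = 6114200 BTU
Cost = 6114200/10⁶ × 13.04 = $79.729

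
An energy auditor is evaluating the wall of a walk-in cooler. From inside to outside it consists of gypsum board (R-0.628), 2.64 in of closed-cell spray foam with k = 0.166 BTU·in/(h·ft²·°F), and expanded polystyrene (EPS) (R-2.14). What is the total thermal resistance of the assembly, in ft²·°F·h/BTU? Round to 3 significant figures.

2.64/0.166 = 15.9
R_total = 0.628 + 15.9 + 2.14 = 18.67 ft²·°F·h/BTU

18.7 ft²·°F·h/BTU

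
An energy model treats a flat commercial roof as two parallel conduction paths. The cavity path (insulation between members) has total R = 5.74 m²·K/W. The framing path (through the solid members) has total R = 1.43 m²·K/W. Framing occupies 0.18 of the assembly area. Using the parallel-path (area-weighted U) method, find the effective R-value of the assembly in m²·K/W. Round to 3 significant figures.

3.72 m²·K/W

U_eff = 0.82/5.74 + 0.18/1.43 = 0.1429 + 0.1259 = 0.2687
R_eff = 1/U_eff = 3.721 m²·K/W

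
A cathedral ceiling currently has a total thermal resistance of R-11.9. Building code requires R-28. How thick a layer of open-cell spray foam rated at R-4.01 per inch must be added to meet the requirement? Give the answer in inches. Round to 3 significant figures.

4.01 in

ΔR = 28 − 11.9 = 16.1 ft²·°F·h/BTU
L = ΔR / (R/in) = 16.1/4.01 = 4.015 in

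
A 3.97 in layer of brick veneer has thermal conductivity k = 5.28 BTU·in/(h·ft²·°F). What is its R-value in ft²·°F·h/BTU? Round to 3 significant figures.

R = L/k = 3.97/5.28 = 0.7519 ft²·°F·h/BTU

0.752 ft²·°F·h/BTU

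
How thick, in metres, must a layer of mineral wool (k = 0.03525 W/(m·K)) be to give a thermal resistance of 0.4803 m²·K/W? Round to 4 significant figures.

L = R·k = 0.4803 × 0.03525 = 0.016931 m

0.01693 m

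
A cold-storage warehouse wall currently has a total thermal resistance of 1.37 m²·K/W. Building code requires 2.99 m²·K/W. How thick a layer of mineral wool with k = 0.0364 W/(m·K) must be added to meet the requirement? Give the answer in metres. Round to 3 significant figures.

ΔR = 2.99 − 1.37 = 1.62 m²·K/W
L = ΔR × k = 1.62 × 0.0364 = 0.05897 m

0.0590 m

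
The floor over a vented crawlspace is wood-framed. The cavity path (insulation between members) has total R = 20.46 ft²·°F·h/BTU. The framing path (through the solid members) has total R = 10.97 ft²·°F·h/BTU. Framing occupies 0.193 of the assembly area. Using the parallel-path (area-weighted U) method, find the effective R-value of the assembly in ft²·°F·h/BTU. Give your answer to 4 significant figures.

17.53 ft²·°F·h/BTU

U_eff = 0.807/20.46 + 0.193/10.97 = 0.039443 + 0.017593 = 0.057036
R_eff = 1/U_eff = 17.533 ft²·°F·h/BTU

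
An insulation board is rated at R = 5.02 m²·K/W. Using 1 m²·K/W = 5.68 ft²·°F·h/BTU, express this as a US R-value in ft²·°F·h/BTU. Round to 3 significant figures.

R_US = 5.02 × 5.68 = 28.51

28.5 ft²·°F·h/BTU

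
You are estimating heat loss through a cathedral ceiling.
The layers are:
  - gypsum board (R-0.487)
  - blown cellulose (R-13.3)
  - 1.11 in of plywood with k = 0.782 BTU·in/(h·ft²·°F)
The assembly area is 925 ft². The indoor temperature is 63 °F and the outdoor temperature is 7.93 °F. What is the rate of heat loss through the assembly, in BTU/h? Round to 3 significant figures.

3350 BTU/h

1.11/0.782 = 1.419
R_total = 0.487 + 13.3 + 1.419 = 15.21 ft²·°F·h/BTU
Q = A·ΔT/R = 925 × (63 − 7.93) / 15.21 = 3350 BTU/h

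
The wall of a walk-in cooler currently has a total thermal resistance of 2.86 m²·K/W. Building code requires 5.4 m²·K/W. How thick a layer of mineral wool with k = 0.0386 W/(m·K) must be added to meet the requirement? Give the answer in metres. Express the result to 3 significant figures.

ΔR = 5.4 − 2.86 = 2.54 m²·K/W
L = ΔR × k = 2.54 × 0.0386 = 0.09804 m

0.0980 m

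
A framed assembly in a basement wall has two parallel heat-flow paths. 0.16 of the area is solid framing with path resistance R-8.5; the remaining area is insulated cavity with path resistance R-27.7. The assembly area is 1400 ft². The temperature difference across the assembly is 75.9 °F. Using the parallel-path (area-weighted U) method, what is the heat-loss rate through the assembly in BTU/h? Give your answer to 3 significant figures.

5220 BTU/h

U_eff = 0.84/27.7 + 0.16/8.5 = 0.03032 + 0.01882 = 0.04915
R_eff = 1/U_eff = 20.35 ft²·°F·h/BTU
Q = 1400 × 75.9 / 20.35 = 5223 BTU/h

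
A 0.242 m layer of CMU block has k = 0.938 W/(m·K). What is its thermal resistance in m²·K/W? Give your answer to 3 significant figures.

0.258 m²·K/W

R = L/k = 0.242/0.938 = 0.258 m²·K/W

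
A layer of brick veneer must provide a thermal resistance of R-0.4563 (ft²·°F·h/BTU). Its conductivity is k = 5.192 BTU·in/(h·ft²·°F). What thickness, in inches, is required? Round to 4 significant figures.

2.369 in

L = R × k = 0.4563 × 5.192 = 2.3691 in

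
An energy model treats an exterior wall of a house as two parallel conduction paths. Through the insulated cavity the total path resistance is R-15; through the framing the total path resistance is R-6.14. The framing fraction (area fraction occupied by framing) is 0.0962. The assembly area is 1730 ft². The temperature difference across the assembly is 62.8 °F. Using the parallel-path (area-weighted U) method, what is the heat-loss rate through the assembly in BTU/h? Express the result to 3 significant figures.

8250 BTU/h

U_eff = 0.9038/15 + 0.0962/6.14 = 0.06025 + 0.01567 = 0.07592
R_eff = 1/U_eff = 13.17 ft²·°F·h/BTU
Q = 1730 × 62.8 / 13.17 = 8248 BTU/h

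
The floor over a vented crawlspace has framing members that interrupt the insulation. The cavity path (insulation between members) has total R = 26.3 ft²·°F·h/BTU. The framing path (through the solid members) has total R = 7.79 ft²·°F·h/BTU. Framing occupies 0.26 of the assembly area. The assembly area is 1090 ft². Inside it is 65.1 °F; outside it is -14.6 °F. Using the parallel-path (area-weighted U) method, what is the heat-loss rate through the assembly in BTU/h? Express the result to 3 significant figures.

5340 BTU/h

U_eff = 0.74/26.3 + 0.26/7.79 = 0.02814 + 0.03338 = 0.06151
R_eff = 1/U_eff = 16.26 ft²·°F·h/BTU
Q = 1090 × (65.1 − (-14.6)) / 16.26 = 5344 BTU/h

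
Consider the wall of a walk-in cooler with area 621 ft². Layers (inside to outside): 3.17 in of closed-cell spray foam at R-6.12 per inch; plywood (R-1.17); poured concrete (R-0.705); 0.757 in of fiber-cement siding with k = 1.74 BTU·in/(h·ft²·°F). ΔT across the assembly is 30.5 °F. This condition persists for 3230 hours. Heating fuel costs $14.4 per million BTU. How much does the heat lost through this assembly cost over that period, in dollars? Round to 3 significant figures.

40.6 dollars

3.17 × 6.12 = 19.4
0.757/1.74 = 0.4351
R_total = 19.4 + 1.17 + 0.705 + 0.4351 = 21.71 ft²·°F·h/BTU
Q = 621 × 30.5 / 21.71 = 872.4 BTU/h
E = 872.4 × 3230 = 2818000 BTU
Cost = 2818000/10⁶ × 14.4 = $40.58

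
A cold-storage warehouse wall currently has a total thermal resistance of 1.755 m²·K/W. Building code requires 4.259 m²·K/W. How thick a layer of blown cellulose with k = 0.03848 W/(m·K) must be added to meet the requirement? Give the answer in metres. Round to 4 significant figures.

0.09635 m

ΔR = 4.259 − 1.755 = 2.504 m²·K/W
L = ΔR × k = 2.504 × 0.03848 = 0.096354 m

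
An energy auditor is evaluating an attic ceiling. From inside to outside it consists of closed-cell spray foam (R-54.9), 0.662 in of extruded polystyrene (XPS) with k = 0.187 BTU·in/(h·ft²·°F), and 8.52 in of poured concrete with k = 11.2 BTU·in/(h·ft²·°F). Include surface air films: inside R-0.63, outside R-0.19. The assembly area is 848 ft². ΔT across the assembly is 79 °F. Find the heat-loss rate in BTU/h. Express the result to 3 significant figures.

0.662/0.187 = 3.54
8.52/11.2 = 0.7607
R_total = 0.63 + 54.9 + 3.54 + 0.7607 + 0.19 = 60.02 ft²·°F·h/BTU
Q = A·ΔT/R = 848 × 79 / 60.02 = 1116 BTU/h

1120 BTU/h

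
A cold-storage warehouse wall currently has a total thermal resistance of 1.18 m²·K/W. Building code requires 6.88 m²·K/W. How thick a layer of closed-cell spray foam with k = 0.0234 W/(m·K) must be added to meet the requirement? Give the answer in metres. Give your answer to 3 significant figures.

ΔR = 6.88 − 1.18 = 5.7 m²·K/W
L = ΔR × k = 5.7 × 0.0234 = 0.1334 m

0.133 m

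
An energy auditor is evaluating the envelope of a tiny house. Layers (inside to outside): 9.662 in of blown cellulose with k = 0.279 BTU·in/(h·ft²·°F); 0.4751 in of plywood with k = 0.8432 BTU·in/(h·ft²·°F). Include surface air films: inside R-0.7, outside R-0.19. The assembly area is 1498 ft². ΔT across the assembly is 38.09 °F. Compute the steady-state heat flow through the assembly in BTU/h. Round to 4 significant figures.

1581 BTU/h

9.662/0.279 = 34.631
0.4751/0.8432 = 0.56345
R_total = 0.7 + 34.631 + 0.56345 + 0.19 = 36.084 ft²·°F·h/BTU
Q = A·ΔT/R = 1498 × 38.09 / 36.084 = 1581.3 BTU/h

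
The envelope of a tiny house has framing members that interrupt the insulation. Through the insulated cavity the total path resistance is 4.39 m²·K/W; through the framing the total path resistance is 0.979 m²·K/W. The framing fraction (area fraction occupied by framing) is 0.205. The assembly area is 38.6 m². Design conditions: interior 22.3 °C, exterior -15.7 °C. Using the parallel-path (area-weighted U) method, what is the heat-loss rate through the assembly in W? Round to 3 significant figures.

U_eff = 0.795/4.39 + 0.205/0.979 = 0.1811 + 0.2094 = 0.3905
R_eff = 1/U_eff = 2.561 m²·K/W
Q = 38.6 × (22.3 − (-15.7)) / 2.561 = 572.8 W

573 W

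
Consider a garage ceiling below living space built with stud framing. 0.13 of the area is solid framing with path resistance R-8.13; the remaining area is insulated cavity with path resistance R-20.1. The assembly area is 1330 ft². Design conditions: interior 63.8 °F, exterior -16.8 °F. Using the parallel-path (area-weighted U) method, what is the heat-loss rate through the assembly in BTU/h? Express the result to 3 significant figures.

U_eff = 0.87/20.1 + 0.13/8.13 = 0.04328 + 0.01599 = 0.05927
R_eff = 1/U_eff = 16.87 ft²·°F·h/BTU
Q = 1330 × (63.8 − (-16.8)) / 16.87 = 6354 BTU/h

6350 BTU/h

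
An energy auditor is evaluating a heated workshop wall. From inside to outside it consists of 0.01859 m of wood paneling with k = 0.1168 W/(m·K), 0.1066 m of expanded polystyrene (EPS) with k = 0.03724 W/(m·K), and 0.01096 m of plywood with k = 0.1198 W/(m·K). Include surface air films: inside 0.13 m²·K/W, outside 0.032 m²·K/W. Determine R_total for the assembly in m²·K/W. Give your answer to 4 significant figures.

0.01859/0.1168 = 0.15916
0.1066/0.03724 = 2.8625
0.01096/0.1198 = 0.091486
R_total = 0.13 + 0.15916 + 2.8625 + 0.091486 + 0.032 = 3.2752 m²·K/W

3.275 m²·K/W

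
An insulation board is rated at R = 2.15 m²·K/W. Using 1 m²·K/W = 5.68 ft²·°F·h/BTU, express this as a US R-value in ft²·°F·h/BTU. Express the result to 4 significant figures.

12.21 ft²·°F·h/BTU

R_US = 2.15 × 5.68 = 12.212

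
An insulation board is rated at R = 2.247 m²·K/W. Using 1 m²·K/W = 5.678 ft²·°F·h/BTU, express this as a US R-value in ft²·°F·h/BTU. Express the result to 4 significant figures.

R_US = 2.247 × 5.678 = 12.758

12.76 ft²·°F·h/BTU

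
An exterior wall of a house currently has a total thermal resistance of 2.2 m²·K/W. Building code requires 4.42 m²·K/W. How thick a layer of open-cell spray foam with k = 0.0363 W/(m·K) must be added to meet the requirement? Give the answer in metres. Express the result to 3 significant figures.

ΔR = 4.42 − 2.2 = 2.22 m²·K/W
L = ΔR × k = 2.22 × 0.0363 = 0.08059 m

0.0806 m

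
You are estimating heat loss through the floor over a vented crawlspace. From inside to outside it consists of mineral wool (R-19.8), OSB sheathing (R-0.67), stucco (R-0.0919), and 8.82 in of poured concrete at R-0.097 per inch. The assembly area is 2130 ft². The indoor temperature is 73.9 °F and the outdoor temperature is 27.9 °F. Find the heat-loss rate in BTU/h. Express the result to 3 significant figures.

4570 BTU/h

8.82 × 0.097 = 0.8555
R_total = 19.8 + 0.67 + 0.0919 + 0.8555 = 21.42 ft²·°F·h/BTU
Q = A·ΔT/R = 2130 × (73.9 − 27.9) / 21.42 = 4575 BTU/h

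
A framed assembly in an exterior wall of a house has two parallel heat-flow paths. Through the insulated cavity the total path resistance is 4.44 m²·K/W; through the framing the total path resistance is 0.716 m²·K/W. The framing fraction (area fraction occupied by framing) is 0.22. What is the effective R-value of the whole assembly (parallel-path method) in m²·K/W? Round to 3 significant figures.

U_eff = 0.78/4.44 + 0.22/0.716 = 0.1757 + 0.3073 = 0.4829
R_eff = 1/U_eff = 2.071 m²·K/W

2.07 m²·K/W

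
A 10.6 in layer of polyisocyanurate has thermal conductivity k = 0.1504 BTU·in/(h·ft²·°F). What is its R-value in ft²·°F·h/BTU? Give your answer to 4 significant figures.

R = L/k = 10.6/0.1504 = 70.479 ft²·°F·h/BTU

70.48 ft²·°F·h/BTU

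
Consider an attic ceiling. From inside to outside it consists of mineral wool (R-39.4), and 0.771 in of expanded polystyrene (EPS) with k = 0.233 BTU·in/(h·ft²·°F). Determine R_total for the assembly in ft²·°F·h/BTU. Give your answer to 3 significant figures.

42.7 ft²·°F·h/BTU

0.771/0.233 = 3.309
R_total = 39.4 + 3.309 = 42.71 ft²·°F·h/BTU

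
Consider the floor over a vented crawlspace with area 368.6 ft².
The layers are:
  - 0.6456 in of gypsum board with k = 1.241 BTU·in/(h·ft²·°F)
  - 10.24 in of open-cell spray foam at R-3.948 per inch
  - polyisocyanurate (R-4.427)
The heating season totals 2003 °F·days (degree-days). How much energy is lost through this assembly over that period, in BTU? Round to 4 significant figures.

390500 BTU

0.6456/1.241 = 0.52023
10.24 × 3.948 = 40.428
R_total = 0.52023 + 40.428 + 4.427 = 45.375 ft²·°F·h/BTU
E = A × HDD × 24 / R = 368.6 × 2003 × 24 / 45.375 = 390510 BTU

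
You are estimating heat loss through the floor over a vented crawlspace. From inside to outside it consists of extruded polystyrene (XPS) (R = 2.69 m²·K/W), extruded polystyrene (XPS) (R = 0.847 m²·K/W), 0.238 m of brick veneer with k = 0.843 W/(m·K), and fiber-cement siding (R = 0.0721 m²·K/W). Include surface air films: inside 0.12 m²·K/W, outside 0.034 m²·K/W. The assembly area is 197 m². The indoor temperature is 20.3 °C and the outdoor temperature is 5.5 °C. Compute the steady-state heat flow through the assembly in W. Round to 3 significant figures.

721 W

0.238/0.843 = 0.2823
R_total = 0.12 + 2.69 + 0.847 + 0.2823 + 0.0721 + 0.034 = 4.045 m²·K/W
Q = A·ΔT/R = 197 × (20.3 − 5.5) / 4.045 = 720.7 W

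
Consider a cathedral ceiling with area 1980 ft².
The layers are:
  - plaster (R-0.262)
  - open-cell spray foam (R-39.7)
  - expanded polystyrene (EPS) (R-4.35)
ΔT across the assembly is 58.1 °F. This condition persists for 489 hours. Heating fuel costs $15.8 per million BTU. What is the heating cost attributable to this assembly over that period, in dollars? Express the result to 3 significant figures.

R_total = 0.262 + 39.7 + 4.35 = 44.31 ft²·°F·h/BTU
Q = 1980 × 58.1 / 44.31 = 2596 BTU/h
E = 2596 × 489 = 1269000 BTU
Cost = 1269000/10⁶ × 15.8 = $20.06

20.1 dollars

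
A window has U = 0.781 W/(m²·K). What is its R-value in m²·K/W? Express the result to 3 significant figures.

1.28 m²·K/W

R = 1/U = 1/0.781 = 1.28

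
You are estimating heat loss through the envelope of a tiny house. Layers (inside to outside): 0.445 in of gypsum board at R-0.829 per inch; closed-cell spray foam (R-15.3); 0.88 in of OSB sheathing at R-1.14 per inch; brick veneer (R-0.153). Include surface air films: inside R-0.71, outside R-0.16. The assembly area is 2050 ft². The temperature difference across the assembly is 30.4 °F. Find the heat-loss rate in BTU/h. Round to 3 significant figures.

3520 BTU/h

0.445 × 0.829 = 0.3689
0.88 × 1.14 = 1.003
R_total = 0.71 + 0.3689 + 15.3 + 1.003 + 0.153 + 0.16 = 17.7 ft²·°F·h/BTU
Q = A·ΔT/R = 2050 × 30.4 / 17.7 = 3522 BTU/h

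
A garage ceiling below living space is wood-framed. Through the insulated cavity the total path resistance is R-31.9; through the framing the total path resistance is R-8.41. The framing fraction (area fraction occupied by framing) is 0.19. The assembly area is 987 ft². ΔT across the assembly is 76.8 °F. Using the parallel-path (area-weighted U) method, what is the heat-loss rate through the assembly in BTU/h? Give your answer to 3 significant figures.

3640 BTU/h

U_eff = 0.81/31.9 + 0.19/8.41 = 0.02539 + 0.02259 = 0.04798
R_eff = 1/U_eff = 20.84 ft²·°F·h/BTU
Q = 987 × 76.8 / 20.84 = 3637 BTU/h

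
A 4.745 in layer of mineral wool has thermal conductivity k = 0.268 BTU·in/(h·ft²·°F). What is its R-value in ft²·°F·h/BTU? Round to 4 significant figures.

17.71 ft²·°F·h/BTU

R = L/k = 4.745/0.268 = 17.705 ft²·°F·h/BTU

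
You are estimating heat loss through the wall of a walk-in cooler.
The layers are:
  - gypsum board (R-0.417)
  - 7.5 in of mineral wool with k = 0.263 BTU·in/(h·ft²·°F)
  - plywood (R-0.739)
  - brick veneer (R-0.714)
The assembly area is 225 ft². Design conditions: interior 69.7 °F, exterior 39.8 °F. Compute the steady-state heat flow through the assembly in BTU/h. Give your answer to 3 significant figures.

7.5/0.263 = 28.52
R_total = 0.417 + 28.52 + 0.739 + 0.714 = 30.39 ft²·°F·h/BTU
Q = A·ΔT/R = 225 × (69.7 − 39.8) / 30.39 = 221.4 BTU/h

221 BTU/h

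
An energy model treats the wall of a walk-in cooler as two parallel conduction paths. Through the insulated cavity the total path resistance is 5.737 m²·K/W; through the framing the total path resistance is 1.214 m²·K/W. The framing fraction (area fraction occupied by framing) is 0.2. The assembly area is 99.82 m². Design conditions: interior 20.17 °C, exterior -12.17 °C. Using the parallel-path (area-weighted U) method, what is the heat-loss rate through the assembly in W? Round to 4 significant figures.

982.0 W

U_eff = 0.8/5.737 + 0.2/1.214 = 0.13945 + 0.16474 = 0.30419
R_eff = 1/U_eff = 3.2874 m²·K/W
Q = 99.82 × (20.17 − (-12.17)) / 3.2874 = 981.98 W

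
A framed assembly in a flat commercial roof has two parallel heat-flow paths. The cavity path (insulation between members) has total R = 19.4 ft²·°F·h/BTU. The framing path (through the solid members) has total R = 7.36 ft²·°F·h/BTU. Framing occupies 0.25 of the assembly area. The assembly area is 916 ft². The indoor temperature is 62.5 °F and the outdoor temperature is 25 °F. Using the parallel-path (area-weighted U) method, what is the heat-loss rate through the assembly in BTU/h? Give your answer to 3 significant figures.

U_eff = 0.75/19.4 + 0.25/7.36 = 0.03866 + 0.03397 = 0.07263
R_eff = 1/U_eff = 13.77 ft²·°F·h/BTU
Q = 916 × (62.5 − 25) / 13.77 = 2495 BTU/h

2490 BTU/h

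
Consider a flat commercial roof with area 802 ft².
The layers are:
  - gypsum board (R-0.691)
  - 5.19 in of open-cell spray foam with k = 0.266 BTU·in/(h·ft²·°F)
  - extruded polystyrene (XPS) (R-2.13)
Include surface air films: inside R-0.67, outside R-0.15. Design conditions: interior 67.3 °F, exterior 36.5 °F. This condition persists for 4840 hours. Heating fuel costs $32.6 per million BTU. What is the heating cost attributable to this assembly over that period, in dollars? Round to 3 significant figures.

168 dollars

5.19/0.266 = 19.51
R_total = 0.67 + 0.691 + 19.51 + 2.13 + 0.15 = 23.15 ft²·°F·h/BTU
Q = 802 × (67.3 − 36.5) / 23.15 = 1067 BTU/h
E = 1067 × 4840 = 5164000 BTU
Cost = 5164000/10⁶ × 32.6 = $168.3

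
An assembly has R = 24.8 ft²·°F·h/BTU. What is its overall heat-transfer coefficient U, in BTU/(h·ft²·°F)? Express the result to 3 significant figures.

U = 1/R = 1/24.8 = 0.04032

0.0403 BTU/(h·ft²·°F)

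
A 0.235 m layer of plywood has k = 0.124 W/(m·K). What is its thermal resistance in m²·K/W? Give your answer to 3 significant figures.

1.90 m²·K/W

R = L/k = 0.235/0.124 = 1.895 m²·K/W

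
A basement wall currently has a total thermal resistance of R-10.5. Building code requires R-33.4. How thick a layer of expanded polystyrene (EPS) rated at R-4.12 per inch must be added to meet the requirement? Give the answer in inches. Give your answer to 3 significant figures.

ΔR = 33.4 − 10.5 = 22.9 ft²·°F·h/BTU
L = ΔR / (R/in) = 22.9/4.12 = 5.558 in

5.56 in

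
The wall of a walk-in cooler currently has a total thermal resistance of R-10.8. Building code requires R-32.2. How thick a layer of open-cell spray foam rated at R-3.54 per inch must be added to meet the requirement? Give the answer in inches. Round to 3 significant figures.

6.05 in

ΔR = 32.2 − 10.8 = 21.4 ft²·°F·h/BTU
L = ΔR / (R/in) = 21.4/3.54 = 6.045 in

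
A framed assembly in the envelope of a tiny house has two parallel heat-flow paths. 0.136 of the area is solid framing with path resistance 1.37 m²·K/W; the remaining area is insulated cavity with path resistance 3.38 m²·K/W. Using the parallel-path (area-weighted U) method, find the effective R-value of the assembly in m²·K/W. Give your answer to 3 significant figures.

2.82 m²·K/W

U_eff = 0.864/3.38 + 0.136/1.37 = 0.2556 + 0.09927 = 0.3549
R_eff = 1/U_eff = 2.818 m²·K/W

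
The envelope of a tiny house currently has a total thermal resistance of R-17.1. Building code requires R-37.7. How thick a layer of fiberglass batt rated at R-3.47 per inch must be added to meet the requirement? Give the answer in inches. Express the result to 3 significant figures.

ΔR = 37.7 − 17.1 = 20.6 ft²·°F·h/BTU
L = ΔR / (R/in) = 20.6/3.47 = 5.937 in

5.94 in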